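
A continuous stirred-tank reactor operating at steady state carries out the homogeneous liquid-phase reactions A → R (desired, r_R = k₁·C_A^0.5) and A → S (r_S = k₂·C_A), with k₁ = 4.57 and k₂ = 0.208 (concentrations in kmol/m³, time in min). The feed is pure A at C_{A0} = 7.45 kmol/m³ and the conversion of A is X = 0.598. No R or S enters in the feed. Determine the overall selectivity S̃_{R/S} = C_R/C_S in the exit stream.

Exit C_A = C_{A0}(1−X) = 7.45×0.402 = 2.995 kmol/m³.
Rates in a CSTR are evaluated at the outlet concentration: r_R = 4.57×2.995^0.5 = 7.909, r_S = 0.208×2.995 = 0.6229.
Overall selectivity = C_R/C_S = r_Rτ/(r_Sτ) = r_R/r_S = 12.7.

12.7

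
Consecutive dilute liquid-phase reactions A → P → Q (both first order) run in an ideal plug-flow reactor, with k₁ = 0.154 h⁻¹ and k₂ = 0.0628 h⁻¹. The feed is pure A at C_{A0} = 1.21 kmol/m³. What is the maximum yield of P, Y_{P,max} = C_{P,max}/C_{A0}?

At the optimum, C_{P,max}/C_{A0} = (k₁/k₂)^[k₂/(k₂−k₁)].
= (0.154/0.0628)^(0.0628/(0.0628−0.154)) = (2.452)^(-0.6886) = 0.5392.

0.539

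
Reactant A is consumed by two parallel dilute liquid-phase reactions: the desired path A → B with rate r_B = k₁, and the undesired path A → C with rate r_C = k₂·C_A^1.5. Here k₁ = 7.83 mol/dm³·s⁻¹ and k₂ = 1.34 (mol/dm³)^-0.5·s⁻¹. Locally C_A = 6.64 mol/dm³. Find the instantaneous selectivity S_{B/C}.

0.342

S_{B/C} = r_B/r_C = (k₁)/(k₂·C_A^1.5) = (k₁/k₂)·C_A^-1.5.
= (7.83) / (1.34×6.640^1.5) = 7.830/22.93 = 0.342.
The undesired path is higher order in A, so low C_A (CSTR or dilute feed) favours B.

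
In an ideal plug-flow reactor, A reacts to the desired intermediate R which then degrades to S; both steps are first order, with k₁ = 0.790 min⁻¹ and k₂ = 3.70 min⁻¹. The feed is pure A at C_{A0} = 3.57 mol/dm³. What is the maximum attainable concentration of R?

0.501 mol/dm³

At the optimum, C_{R,max}/C_{A0} = (k₁/k₂)^[k₂/(k₂−k₁)].
= (0.790/3.70)^(3.70/(3.70−0.790)) = (0.2135)^(1.271) = 0.1404.
C_{R,max} = 0.1404×3.57 = 0.501 mol/dm³.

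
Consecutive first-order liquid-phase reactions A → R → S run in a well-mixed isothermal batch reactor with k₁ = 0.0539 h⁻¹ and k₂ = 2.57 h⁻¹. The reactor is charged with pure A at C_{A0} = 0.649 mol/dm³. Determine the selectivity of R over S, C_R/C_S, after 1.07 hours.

0.507

For first-order series with pure A initially, C_R(t) = k₁C_{A0}/(k₂−k₁)·(e^(−k₁t) − e^(−k₂t)).
e^(−k₁t) = e^(−0.0539×1.07) = e^(−0.05767) = 0.9440; e^(−k₂t) = e^(−2.750) = 0.06393.
C_R = 0.0539×0.649/(2.57−0.0539) × (0.9440−0.06393) = 0.01390×0.8800 = 0.01223 mol/dm³.
C_A = C_{A0}e^(−k₁t) = 0.6126 mol/dm³, so C_S = C_{A0}−C_A−C_R = 0.02414 mol/dm³; C_R/C_S = 0.507.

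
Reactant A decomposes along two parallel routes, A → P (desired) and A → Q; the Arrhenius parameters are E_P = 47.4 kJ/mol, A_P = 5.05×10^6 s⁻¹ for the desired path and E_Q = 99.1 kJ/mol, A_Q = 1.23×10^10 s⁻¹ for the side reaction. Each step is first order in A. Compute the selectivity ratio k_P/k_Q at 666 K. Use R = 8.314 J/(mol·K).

4.66

With equal orders, S_{P/Q} = k_P/k_Q = (A_P/A_Q)·exp[(E_Q−E_P)/(RT)].
(E_Q−E_P)/(RT) = (99.1−47.4)×10³/(8.314×666) = 51700/5537 = 9.337.
k_P/k_Q = (5.05×10^6/1.23×10^10)·exp(9.337) = 4.106×10^-4 × 11350 = 4.66.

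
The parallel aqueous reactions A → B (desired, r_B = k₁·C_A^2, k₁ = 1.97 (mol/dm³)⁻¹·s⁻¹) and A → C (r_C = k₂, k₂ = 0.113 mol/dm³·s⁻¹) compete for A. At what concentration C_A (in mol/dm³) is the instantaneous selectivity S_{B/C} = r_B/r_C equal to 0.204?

S_{B/C} = (k₁/k₂)·C_A^2 ⇒ C_A = (S·k₂/k₁)^(0.5).
= (0.204×0.113/1.97)^(0.5) = (0.01170)^(0.5) = 0.108 mol/dm³.

0.108 mol/dm³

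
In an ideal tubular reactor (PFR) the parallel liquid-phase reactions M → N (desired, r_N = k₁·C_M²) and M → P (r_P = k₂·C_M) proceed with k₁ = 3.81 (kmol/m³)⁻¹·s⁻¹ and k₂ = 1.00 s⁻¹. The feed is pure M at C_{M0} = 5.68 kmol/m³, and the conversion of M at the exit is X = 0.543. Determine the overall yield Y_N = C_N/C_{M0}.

C_M = C_{M0}(1−X) = 2.596 kmol/m³.
Along a PFR/batch, dC_P/dC_M = −r_P/(r_N+r_P) = −k₂/(k₂+k₁·C_M).
Integrating from C_{M0} to C_M: C_P = (1.00/3.81)·ln[(1.00+3.81·5.68)/(1.00+3.81·2.60)] = 0.2625·ln(22.64/10.89) = 0.1921 kmol/m³.
Then C_N = (C_{M0}−C_M) − C_P = 3.084 − 0.1921 = 2.892 kmol/m³.
Y_N = C_N/C_{M0} = 2.892/5.68 = 0.509.

0.509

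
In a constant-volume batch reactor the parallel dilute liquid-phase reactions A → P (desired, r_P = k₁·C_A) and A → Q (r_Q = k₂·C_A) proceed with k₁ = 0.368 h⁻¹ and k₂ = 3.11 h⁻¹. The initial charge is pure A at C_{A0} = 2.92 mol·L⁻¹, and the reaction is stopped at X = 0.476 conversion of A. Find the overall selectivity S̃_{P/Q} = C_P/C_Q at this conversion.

0.118

C_A = C_{A0}(1−X) = 1.530 mol·L⁻¹.
Both paths are first order in A, so the instantaneous fraction to P is constant: dC_P/d(−C_A) = k₁/(k₁+k₂) = 0.1058.
C_P = 0.1058·(C_{A0}−C_A) = 0.1058×1.390 = 0.147 mol·L⁻¹.
C_Q = (C_{A0}−C_A)−C_P = 1.243 mol·L⁻¹; S̃_{P/Q} = 0.1471/1.243 = 0.118.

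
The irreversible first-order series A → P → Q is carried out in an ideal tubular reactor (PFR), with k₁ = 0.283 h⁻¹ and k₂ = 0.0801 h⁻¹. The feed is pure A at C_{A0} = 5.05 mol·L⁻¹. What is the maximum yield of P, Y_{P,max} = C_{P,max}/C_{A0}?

0.608

For a first-order series the maximum intermediate yield is C_{P,max}/C_{A0} = (k₁/k₂)^[k₂/(k₂−k₁)].
= (0.283/0.0801)^(0.0801/(0.0801−0.283)) = (3.533)^(-0.3948) = 0.6076.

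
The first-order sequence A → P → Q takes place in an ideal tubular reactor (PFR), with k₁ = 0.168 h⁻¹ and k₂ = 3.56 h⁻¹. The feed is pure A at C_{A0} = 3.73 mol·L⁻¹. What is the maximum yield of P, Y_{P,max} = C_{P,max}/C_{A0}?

For a first-order series the maximum intermediate yield is C_{P,max}/C_{A0} = (k₁/k₂)^[k₂/(k₂−k₁)].
= (0.168/3.56)^(3.56/(3.56−0.168)) = (0.04719)^(1.050) = 0.04057.

0.0406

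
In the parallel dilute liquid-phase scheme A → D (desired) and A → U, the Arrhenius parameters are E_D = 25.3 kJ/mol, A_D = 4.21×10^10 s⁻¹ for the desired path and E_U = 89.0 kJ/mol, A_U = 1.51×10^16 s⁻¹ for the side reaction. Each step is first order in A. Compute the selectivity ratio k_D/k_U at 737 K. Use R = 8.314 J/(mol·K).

k_D/k_U = (A_D/A_U)·exp[−(E_D−E_U)/(RT)] = (A_D/A_U)·exp[(E_U−E_D)/(RT)].
(E_U−E_D)/(RT) = (89.0−25.3)×10³/(8.314×737) = 63700/6127 = 10.40.
k_D/k_U = (4.21×10^10/1.51×10^16)·exp(10.40) = 2.788×10^-6 × 32725 = 0.0912.

0.0912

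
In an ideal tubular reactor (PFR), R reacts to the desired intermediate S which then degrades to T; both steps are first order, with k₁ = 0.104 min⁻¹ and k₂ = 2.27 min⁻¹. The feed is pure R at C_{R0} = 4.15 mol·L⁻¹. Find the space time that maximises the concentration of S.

1.42 min

The intermediate peaks when r₁ = r₂, i.e. k₁e^(−k₁τ) = k₂e^(−k₂τ), giving τ_opt = ln(k₂/k₁)/(k₂−k₁).
= ln(2.27/0.104)/(2.27−0.104) = ln(21.83)/2.166 = 3.083/2.166 = 1.42 min.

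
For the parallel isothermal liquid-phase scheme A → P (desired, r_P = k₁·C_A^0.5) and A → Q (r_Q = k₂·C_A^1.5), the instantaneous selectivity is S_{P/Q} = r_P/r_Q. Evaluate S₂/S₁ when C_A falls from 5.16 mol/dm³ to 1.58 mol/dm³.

3.27

S_{P/Q} = (k₁/k₂)·C_A⁻¹, so S₂/S₁ = (C_{A,2}/C_{A,1})⁻¹.
= 5.16/1.58 = 3.27.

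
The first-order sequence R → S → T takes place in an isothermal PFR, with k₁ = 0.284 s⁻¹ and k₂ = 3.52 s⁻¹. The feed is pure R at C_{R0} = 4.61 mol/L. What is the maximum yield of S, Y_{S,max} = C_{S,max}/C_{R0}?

0.0647

At the optimum, C_{S,max}/C_{R0} = (k₁/k₂)^[k₂/(k₂−k₁)].
= (0.284/3.52)^(3.52/(3.52−0.284)) = (0.08068)^(1.088) = 0.06469.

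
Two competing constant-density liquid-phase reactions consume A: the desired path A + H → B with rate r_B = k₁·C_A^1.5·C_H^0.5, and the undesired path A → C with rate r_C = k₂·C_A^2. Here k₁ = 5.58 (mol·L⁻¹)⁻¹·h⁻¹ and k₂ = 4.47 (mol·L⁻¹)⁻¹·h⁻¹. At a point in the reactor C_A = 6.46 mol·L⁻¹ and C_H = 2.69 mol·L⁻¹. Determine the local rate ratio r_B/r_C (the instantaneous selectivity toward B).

0.806

S_{B/C} = r_B/r_C = (k₁·C_A^1.5·C_H^0.5)/(k₂·C_A^2) = (k₁/k₂)·C_A^-0.5·C_H^0.5.
= (5.58×6.460^1.5×2.690^0.5) / (4.47×6.460^2) = 150.3/186.5 = 0.806.
The undesired path is higher order in A, so low C_A (CSTR or dilute feed) favours B.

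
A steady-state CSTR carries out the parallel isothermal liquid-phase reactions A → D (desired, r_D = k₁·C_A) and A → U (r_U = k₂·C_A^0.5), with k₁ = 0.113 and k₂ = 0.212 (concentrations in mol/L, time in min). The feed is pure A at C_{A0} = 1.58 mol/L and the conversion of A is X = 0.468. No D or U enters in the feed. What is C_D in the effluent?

Exit C_A = C_{A0}(1−X) = 1.58×0.532 = 0.8406 mol/L.
In a CSTR the entire volume is at exit conditions, so r_D = 0.113×0.8406 = 0.09498 and r_U = 0.212×0.8406^0.5 = 0.1944.
Fraction of consumed A going to D: r_D/(r_D+r_U) = 0.3283.
C_D = 0.3283·C_{A0}·X = 0.3283×1.58×0.468 = 0.243 mol/L.

0.243 mol/L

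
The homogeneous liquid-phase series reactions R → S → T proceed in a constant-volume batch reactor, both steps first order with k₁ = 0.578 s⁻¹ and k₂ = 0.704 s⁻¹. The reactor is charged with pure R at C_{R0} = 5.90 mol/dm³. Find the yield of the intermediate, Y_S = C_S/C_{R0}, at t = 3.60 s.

0.209

Solving the coupled first-order balances gives C_S(t) = [k₁/(k₂−k₁)]·C_{R0}·(e^(−k₁t) − e^(−k₂t)).
e^(−k₁t) = e^(−0.578×3.60) = e^(−2.081) = 0.1248; e^(−k₂t) = e^(−2.534) = 0.07931.
C_S = 0.578×5.90/(0.704−0.578) × (0.1248−0.07931) = 27.07×0.04552 = 1.232 mol/dm³.
Y_S = C_S/C_{R0} = 1.232/5.90 = 0.209.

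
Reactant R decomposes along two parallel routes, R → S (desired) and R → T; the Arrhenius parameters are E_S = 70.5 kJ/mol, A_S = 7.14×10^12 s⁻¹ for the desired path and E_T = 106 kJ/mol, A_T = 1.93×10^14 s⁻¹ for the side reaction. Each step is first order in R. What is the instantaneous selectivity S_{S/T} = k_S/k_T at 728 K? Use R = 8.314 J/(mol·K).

13.0

k_S/k_T = (A_S/A_T)·exp[−(E_S−E_T)/(RT)] = (A_S/A_T)·exp[(E_T−E_S)/(RT)].
(E_T−E_S)/(RT) = (106−70.5)×10³/(8.314×728) = 35500/6053 = 5.865.
k_S/k_T = (7.14×10^12/1.93×10^14)·exp(5.865) = 0.03699 × 352.6 = 13.0.
Since E_S < E_T, lowering the temperature improves selectivity toward S.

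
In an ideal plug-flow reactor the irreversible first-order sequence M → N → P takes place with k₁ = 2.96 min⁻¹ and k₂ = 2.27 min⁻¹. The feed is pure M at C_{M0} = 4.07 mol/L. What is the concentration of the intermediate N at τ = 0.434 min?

The intermediate concentration in a first-order A→B→C sequence is C_N = k₁C_{M0}(e^(−k₁τ) − e^(−k₂τ))/(k₂−k₁).
e^(−k₁τ) = e^(−2.96×0.434) = e^(−1.285) = 0.2768; e^(−k₂τ) = e^(−0.9852) = 0.3734.
C_N = 2.96×4.07/(2.27−2.96) × (0.2768−0.3734) = (-17.46)×(-0.09662) = 1.687 mol/L.

1.69 mol/L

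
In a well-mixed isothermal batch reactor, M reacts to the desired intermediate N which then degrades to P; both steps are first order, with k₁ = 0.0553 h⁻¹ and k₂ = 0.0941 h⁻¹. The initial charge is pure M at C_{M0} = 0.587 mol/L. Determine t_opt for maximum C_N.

The intermediate peaks when r₁ = r₂, i.e. k₁e^(−k₁t) = k₂e^(−k₂t), giving t_opt = ln(k₂/k₁)/(k₂−k₁).
= ln(0.0941/0.0553)/(0.0941−0.0553) = ln(1.702)/0.03880 = 0.5316/0.03880 = 13.7 h.

13.7 h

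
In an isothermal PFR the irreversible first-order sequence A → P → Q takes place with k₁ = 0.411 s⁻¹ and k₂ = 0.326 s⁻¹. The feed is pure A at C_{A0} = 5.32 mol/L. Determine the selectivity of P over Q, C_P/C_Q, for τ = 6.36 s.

Solving the coupled first-order balances gives C_P(τ) = [k₁/(k₂−k₁)]·C_{A0}·(e^(−k₁τ) − e^(−k₂τ)).
e^(−k₁τ) = e^(−0.411×6.36) = e^(−2.614) = 0.07324; e^(−k₂τ) = e^(−2.073) = 0.1258.
C_P = 0.411×5.32/(0.326−0.411) × (0.07324−0.1258) = (-25.72)×(-0.05252) = 1.351 mol/L.
C_A = C_{A0}e^(−k₁τ) = 0.3897 mol/L, so C_Q = C_{A0}−C_A−C_P = 3.579 mol/L; C_P/C_Q = 0.377.

0.377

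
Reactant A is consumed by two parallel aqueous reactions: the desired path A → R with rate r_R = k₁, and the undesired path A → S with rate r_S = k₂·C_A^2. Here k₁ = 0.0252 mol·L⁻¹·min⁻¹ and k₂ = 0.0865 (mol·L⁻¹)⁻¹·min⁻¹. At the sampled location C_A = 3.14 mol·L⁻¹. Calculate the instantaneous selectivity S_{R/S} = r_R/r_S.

S_{R/S} = r_R/r_S = (k₁)/(k₂·C_A^2) = (k₁/k₂)·C_A^-2.
= (0.0252) / (0.0865×3.140^2) = 0.02520/0.8529 = 0.0295.
The undesired path is higher order in A, so low C_A (CSTR or dilute feed) favours R.

0.0295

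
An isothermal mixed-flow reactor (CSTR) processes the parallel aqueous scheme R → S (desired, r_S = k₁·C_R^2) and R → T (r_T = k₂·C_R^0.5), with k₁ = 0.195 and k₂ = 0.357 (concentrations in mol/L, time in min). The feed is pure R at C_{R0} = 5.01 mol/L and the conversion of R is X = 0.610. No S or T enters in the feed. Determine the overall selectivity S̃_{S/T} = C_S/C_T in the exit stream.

1.49

Exit C_R = C_{R0}(1−X) = 5.01×0.390 = 1.954 mol/L.
Rates in a CSTR are evaluated at the outlet concentration: r_S = 0.195×1.954^2 = 0.7445, r_T = 0.357×1.954^0.5 = 0.4990.
Overall selectivity = C_S/C_T = r_Sτ/(r_Tτ) = r_S/r_T = 1.49.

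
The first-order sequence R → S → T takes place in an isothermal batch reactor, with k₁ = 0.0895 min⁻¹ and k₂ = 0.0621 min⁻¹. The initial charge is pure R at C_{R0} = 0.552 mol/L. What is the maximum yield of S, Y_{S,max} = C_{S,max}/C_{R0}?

Evaluating C_S at t_opt = ln(k₂/k₁)/(k₂−k₁) gives C_{S,max}/C_{R0} = (k₁/k₂)^[k₂/(k₂−k₁)].
= (0.0895/0.0621)^(0.0621/(0.0621−0.0895)) = (1.441)^(-2.266) = 0.4368.

0.437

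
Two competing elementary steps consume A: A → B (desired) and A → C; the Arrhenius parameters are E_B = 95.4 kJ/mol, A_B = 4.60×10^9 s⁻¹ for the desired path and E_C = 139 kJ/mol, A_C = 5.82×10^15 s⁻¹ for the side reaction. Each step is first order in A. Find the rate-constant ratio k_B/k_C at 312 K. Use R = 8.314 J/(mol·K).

k_B/k_C = (A_B/A_C)·exp[−(E_B−E_C)/(RT)] = (A_B/A_C)·exp[(E_C−E_B)/(RT)].
(E_C−E_B)/(RT) = (139−95.4)×10³/(8.314×312) = 43600/2594 = 16.81.
k_B/k_C = (4.60×10^9/5.82×10^15)·exp(16.81) = 7.904×10^-7 × 1.994×10^7 = 15.8.

15.8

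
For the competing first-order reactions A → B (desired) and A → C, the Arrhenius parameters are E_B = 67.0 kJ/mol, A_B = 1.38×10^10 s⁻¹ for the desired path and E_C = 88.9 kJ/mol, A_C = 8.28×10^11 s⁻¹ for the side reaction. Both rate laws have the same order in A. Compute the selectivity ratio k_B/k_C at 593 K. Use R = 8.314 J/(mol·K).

1.42

Since both paths have the same order in A, the concentration cancels and S_{B/C} = k_B/k_C = (A_B/A_C)·exp[(E_C−E_B)/(RT)].
(E_C−E_B)/(RT) = (88.9−67.0)×10³/(8.314×593) = 21900/4930 = 4.442.
k_B/k_C = (1.38×10^10/8.28×10^11)·exp(4.442) = 0.01667 × 84.95 = 1.42.
Since E_B < E_C, lowering the temperature improves selectivity toward B.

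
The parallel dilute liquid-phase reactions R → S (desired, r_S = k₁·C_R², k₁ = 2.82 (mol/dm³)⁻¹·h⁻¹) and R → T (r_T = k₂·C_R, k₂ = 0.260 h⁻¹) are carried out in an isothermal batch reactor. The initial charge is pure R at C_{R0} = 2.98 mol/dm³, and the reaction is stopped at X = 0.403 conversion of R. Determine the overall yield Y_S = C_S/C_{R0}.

C_R = C_{R0}(1−X) = 1.779 mol/dm³.
Along a PFR/batch, dC_T/dC_R = −r_T/(r_S+r_T) = −k₂/(k₂+k₁·C_R).
Integrating from C_{R0} to C_R: C_T = (0.260/2.82)·ln[(0.260+2.82·2.98)/(0.260+2.82·1.78)] = 0.09220·ln(8.664/5.277) = 0.04571 mol/dm³.
Then C_S = (C_{R0}−C_R) − C_T = 1.201 − 0.04571 = 1.155 mol/dm³.
Y_S = C_S/C_{R0} = 1.155/2.98 = 0.388.

0.388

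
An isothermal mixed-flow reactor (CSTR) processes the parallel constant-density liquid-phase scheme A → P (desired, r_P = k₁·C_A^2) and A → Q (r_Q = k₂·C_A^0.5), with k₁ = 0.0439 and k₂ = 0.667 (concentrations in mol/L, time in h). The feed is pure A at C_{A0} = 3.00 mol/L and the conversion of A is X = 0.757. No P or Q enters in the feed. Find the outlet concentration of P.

Exit C_A = C_{A0}(1−X) = 3.00×0.243 = 0.7290 mol/L.
Rates in a CSTR are evaluated at the outlet concentration: r_P = 0.0439×0.7290^2 = 0.02333, r_Q = 0.667×0.7290^0.5 = 0.5695.
Fraction of consumed A going to P: r_P/(r_P+r_Q) = 0.03935.
C_P = 0.03935·C_{A0}·X = 0.03935×3.00×0.757 = 0.0894 mol/L.

0.0894 mol/L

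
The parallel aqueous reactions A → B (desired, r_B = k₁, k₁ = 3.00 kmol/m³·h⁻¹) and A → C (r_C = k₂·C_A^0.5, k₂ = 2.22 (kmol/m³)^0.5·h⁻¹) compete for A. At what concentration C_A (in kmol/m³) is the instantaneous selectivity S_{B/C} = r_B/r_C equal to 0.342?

S_{B/C} = (k₁/k₂)·C_A^-0.5 ⇒ C_A = (S·k₂/k₁)^(-2).
= (0.342×2.22/3.00)^(-2) = (0.2531)^(-2) = 15.6 kmol/m³.

15.6 kmol/m³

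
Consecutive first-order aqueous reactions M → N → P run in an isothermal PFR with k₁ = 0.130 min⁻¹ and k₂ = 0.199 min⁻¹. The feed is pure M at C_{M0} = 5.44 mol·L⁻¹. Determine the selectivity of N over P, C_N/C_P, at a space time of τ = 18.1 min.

For first-order series with pure M initially, C_N(τ) = k₁C_{M0}/(k₂−k₁)·(e^(−k₁τ) − e^(−k₂τ)).
e^(−k₁τ) = e^(−0.130×18.1) = e^(−2.353) = 0.09508; e^(−k₂τ) = e^(−3.602) = 0.02727.
C_N = 0.130×5.44/(0.199−0.130) × (0.09508−0.02727) = 10.25×0.06781 = 0.6950 mol·L⁻¹.
C_M = C_{M0}e^(−k₁τ) = 0.5173 mol·L⁻¹, so C_P = C_{M0}−C_M−C_N = 4.228 mol·L⁻¹; C_N/C_P = 0.164.

0.164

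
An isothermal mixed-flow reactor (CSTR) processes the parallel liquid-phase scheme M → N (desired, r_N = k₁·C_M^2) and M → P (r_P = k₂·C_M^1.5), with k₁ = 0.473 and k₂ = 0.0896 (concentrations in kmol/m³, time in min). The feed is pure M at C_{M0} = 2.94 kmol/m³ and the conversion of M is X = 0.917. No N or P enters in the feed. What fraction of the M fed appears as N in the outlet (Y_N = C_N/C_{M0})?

0.663

Exit C_M = C_{M0}(1−X) = 2.94×0.0830 = 0.2440 kmol/m³.
Rates in a CSTR are evaluated at the outlet concentration: r_N = 0.473×0.2440^2 = 0.02817, r_P = 0.0896×0.2440^1.5 = 0.01080.
Fraction of consumed M going to N: r_N/(r_N+r_P) = 0.7228.
C_N = 0.7228·C_{M0}·X = 0.7228×2.94×0.917 = 1.95 kmol/m³; Y_N = C_N/C_{M0} = 0.663.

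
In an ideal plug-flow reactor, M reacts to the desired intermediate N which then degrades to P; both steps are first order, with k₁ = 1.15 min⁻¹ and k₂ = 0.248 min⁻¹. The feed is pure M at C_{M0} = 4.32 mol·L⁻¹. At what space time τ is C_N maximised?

Setting dC_N/dτ = 0 gives τ_opt = ln(k₂/k₁)/(k₂−k₁).
= ln(0.248/1.15)/(0.248−1.15) = ln(0.2157)/-0.9020 = -1.534/-0.9020 = 1.70 min.

1.70 min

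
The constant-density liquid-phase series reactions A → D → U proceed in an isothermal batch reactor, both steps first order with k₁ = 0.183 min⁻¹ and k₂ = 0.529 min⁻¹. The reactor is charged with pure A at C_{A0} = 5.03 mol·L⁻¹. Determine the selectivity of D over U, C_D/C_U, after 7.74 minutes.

The intermediate concentration in a first-order A→B→C sequence is C_D = k₁C_{A0}(e^(−k₁t) − e^(−k₂t))/(k₂−k₁).
e^(−k₁t) = e^(−0.183×7.74) = e^(−1.416) = 0.2426; e^(−k₂t) = e^(−4.094) = 0.01666.
C_D = 0.183×5.03/(0.529−0.183) × (0.2426−0.01666) = 2.660×0.2259 = 0.6010 mol·L⁻¹.
C_A = C_{A0}e^(−k₁t) = 1.220 mol·L⁻¹, so C_U = C_{A0}−C_A−C_D = 3.209 mol·L⁻¹; C_D/C_U = 0.187.

0.187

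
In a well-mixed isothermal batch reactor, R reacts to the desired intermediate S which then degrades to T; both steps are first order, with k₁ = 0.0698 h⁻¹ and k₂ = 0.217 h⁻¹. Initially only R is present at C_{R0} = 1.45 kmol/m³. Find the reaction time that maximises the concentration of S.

7.71 h

The intermediate peaks when r₁ = r₂, i.e. k₁e^(−k₁t) = k₂e^(−k₂t), giving t_opt = ln(k₂/k₁)/(k₂−k₁).
= ln(0.217/0.0698)/(0.217−0.0698) = ln(3.109)/0.1472 = 1.134/0.1472 = 7.71 h.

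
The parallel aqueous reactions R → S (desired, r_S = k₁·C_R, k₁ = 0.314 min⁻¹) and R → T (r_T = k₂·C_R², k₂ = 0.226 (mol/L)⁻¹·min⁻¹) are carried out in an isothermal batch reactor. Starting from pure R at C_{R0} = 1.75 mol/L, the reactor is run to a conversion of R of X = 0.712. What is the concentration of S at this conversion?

C_R = C_{R0}(1−X) = 0.5040 mol/L.
Along a PFR/batch, dC_S/dC_R = −r_S/(r_S+r_T) = −k₁/(k₁+k₂·C_R).
Integrating from C_{R0} to C_R: C_S = (0.314/0.226)·ln[(0.314+0.226·1.75)/(0.314+0.226·0.504)] = 1.389·ln(0.7095/0.4279) = 0.7026 mol/L.

0.703 mol/L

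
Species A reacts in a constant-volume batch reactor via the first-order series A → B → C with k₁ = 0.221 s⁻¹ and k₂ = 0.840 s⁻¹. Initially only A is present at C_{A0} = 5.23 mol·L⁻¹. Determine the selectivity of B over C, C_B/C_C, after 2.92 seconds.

Solving the coupled first-order balances gives C_B(t) = [k₁/(k₂−k₁)]·C_{A0}·(e^(−k₁t) − e^(−k₂t)).
e^(−k₁t) = e^(−0.221×2.92) = e^(−0.6453) = 0.5245; e^(−k₂t) = e^(−2.453) = 0.08605.
C_B = 0.221×5.23/(0.840−0.221) × (0.5245−0.08605) = 1.867×0.4384 = 0.8187 mol·L⁻¹.
C_A = C_{A0}e^(−k₁t) = 2.743 mol·L⁻¹, so C_C = C_{A0}−C_A−C_B = 1.668 mol·L⁻¹; C_B/C_C = 0.491.

0.491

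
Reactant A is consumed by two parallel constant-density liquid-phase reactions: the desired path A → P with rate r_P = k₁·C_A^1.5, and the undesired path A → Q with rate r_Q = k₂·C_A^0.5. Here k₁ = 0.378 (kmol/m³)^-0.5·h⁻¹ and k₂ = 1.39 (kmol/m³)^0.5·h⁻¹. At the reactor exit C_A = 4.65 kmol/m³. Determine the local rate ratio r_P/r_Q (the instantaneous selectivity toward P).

S_{P/Q} = r_P/r_Q = (k₁·C_A^1.5)/(k₂·C_A^0.5) = (k₁/k₂)·C_A.
= (0.378×4.650^1.5) / (1.39×4.650^0.5) = 3.790/2.997 = 1.26.

1.26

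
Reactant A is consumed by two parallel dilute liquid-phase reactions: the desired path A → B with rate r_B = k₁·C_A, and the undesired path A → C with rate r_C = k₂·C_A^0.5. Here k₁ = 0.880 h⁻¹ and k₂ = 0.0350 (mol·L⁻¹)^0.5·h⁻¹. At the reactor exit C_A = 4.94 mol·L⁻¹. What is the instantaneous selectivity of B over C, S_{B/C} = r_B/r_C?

55.9

S_{B/C} = r_B/r_C = (k₁·C_A)/(k₂·C_A^0.5) = (k₁/k₂)·C_A^0.5.
= (0.880×4.940) / (0.0350×4.940^0.5) = 4.347/0.07779 = 55.9.
Since the desired path is higher order in A, keeping C_A high (PFR or concentrated feed) favours B.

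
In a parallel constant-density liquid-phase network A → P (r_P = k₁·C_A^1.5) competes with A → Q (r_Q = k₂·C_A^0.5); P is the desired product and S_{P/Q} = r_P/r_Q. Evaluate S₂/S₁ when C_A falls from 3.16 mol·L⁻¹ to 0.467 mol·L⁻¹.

0.148

S_{P/Q} = (k₁/k₂)·C_A, so S₂/S₁ = (C_{A,2}/C_{A,1}).
= 0.467/3.16 = 0.148.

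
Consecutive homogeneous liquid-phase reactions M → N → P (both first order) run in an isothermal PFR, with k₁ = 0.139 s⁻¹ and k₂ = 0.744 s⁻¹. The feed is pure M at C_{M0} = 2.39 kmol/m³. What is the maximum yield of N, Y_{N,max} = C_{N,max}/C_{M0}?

0.127

Evaluating C_N at τ_opt = ln(k₂/k₁)/(k₂−k₁) gives C_{N,max}/C_{M0} = (k₁/k₂)^[k₂/(k₂−k₁)].
= (0.139/0.744)^(0.744/(0.744−0.139)) = (0.1868)^(1.230) = 0.1271.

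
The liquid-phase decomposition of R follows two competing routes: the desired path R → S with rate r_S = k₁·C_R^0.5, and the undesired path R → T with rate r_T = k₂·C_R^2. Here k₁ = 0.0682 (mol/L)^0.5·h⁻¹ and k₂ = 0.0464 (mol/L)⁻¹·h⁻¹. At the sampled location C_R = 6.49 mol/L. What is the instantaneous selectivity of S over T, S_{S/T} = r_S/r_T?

S_{S/T} = r_S/r_T = (k₁·C_R^0.5)/(k₂·C_R^2) = (k₁/k₂)·C_R^-1.5.
= (0.0682×6.490^0.5) / (0.0464×6.490^2) = 0.1737/1.954 = 0.0889.
The undesired path is higher order in R, so low C_R (CSTR or dilute feed) favours S.

0.0889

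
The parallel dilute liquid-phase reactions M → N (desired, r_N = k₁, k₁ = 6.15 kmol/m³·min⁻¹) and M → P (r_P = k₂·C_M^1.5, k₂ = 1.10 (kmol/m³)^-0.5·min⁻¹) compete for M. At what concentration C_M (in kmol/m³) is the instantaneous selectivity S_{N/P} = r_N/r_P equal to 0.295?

S_{N/P} = (k₁/k₂)·C_M^-1.5 ⇒ C_M = (S·k₂/k₁)^(1/(-1.5)).
= (0.295×1.10/6.15)^(-0.6667) = (0.05276)^(-0.6667) = 7.11 kmol/m³.

7.11 kmol/m³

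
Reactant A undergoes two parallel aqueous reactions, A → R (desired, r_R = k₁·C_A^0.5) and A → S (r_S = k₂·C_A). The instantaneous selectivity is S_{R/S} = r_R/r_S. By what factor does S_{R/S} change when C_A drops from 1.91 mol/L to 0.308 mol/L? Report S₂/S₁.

2.49

S_{R/S} = (k₁/k₂)·C_A^-0.5, so S₂/S₁ = (C_{A,2}/C_{A,1})^-0.5.
= (0.308/1.91)^(-0.5) = (0.1613)^(-0.5) = 2.49.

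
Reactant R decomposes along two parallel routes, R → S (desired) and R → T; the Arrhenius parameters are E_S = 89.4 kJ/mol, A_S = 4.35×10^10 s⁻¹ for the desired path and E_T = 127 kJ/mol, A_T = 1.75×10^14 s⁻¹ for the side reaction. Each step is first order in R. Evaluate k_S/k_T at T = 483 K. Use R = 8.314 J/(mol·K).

k_S/k_T = (A_S/A_T)·exp[−(E_S−E_T)/(RT)] = (A_S/A_T)·exp[(E_T−E_S)/(RT)].
(E_T−E_S)/(RT) = (127−89.4)×10³/(8.314×483) = 37600/4016 = 9.363.
k_S/k_T = (4.35×10^10/1.75×10^14)·exp(9.363) = 2.486×10^-4 × 11653 = 2.90.
Since E_S < E_T, lowering the temperature improves selectivity toward S.

2.90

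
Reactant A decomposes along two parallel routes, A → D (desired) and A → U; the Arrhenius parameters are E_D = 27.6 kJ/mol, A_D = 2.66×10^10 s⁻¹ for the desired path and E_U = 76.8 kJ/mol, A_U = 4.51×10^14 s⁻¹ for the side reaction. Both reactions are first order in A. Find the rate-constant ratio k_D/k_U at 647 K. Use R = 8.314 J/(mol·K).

Since both paths have the same order in A, the concentration cancels and S_{D/U} = k_D/k_U = (A_D/A_U)·exp[(E_U−E_D)/(RT)].
(E_U−E_D)/(RT) = (76.8−27.6)×10³/(8.314×647) = 49200/5379 = 9.146.
k_D/k_U = (2.66×10^10/4.51×10^14)·exp(9.146) = 5.898×10^-5 × 9381 = 0.553.

0.553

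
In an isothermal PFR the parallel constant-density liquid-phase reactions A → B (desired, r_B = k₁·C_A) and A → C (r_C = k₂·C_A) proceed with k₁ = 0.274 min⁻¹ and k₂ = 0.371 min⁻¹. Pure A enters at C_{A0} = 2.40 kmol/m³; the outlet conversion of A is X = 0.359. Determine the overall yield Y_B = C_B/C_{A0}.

C_A = C_{A0}(1−X) = 1.538 kmol/m³.
Both paths are first order in A, so the instantaneous fraction to B is constant: dC_B/d(−C_A) = k₁/(k₁+k₂) = 0.4248.
C_B = 0.4248·(C_{A0}−C_A) = 0.4248×0.8616 = 0.366 kmol/m³.
Y_B = C_B/C_{A0} = 0.3660/2.40 = 0.153.

0.153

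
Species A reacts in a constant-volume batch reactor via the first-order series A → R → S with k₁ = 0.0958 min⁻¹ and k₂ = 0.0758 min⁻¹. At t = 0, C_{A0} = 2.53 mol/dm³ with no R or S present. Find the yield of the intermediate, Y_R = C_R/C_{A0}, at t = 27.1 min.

0.257

Solving the coupled first-order balances gives C_R(t) = [k₁/(k₂−k₁)]·C_{A0}·(e^(−k₁t) − e^(−k₂t)).
e^(−k₁t) = e^(−0.0958×27.1) = e^(−2.596) = 0.07456; e^(−k₂t) = e^(−2.054) = 0.1282.
C_R = 0.0958×2.53/(0.0758−0.0958) × (0.07456−0.1282) = (-12.12)×(-0.05364) = 0.6500 mol/dm³.
Y_R = C_R/C_{A0} = 0.6500/2.53 = 0.257.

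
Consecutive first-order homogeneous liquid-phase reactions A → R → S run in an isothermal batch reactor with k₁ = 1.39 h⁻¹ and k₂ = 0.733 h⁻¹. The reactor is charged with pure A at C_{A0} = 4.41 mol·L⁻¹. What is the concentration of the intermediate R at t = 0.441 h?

1.70 mol·L⁻¹

The intermediate concentration in a first-order A→B→C sequence is C_R = k₁C_{A0}(e^(−k₁t) − e^(−k₂t))/(k₂−k₁).
e^(−k₁t) = e^(−1.39×0.441) = e^(−0.6130) = 0.5417; e^(−k₂t) = e^(−0.3233) = 0.7238.
C_R = 1.39×4.41/(0.733−1.39) × (0.5417−0.7238) = (-9.330)×(-0.1821) = 1.699 mol·L⁻¹.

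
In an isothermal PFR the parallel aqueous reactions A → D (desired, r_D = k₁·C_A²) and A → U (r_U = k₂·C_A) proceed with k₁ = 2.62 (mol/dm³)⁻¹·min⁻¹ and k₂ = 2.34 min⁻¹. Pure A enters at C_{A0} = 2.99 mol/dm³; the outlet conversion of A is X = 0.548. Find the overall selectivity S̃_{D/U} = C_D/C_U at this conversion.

2.35

C_A = C_{A0}(1−X) = 1.351 mol/dm³.
Along a PFR/batch, dC_U/dC_A = −r_U/(r_D+r_U) = −k₂/(k₂+k₁·C_A).
Integrating from C_{A0} to C_A: C_U = (2.34/2.62)·ln[(2.34+2.62·2.99)/(2.34+2.62·1.35)] = 0.8931·ln(10.17/5.881) = 0.4895 mol/dm³.
Then C_D = (C_{A0}−C_A) − C_U = 1.639 − 0.4895 = 1.149 mol/dm³.
S̃_{D/U} = C_D/C_U = 1.149/0.4895 = 2.35.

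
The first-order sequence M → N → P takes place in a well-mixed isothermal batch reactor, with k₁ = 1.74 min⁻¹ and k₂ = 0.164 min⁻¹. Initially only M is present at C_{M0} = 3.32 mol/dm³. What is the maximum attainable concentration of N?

2.60 mol/dm³

At the optimum, C_{N,max}/C_{M0} = (k₁/k₂)^[k₂/(k₂−k₁)].
= (1.74/0.164)^(0.164/(0.164−1.74)) = (10.61)^(-0.1041) = 0.7821.
C_{N,max} = 0.7821×3.32 = 2.60 mol/dm³.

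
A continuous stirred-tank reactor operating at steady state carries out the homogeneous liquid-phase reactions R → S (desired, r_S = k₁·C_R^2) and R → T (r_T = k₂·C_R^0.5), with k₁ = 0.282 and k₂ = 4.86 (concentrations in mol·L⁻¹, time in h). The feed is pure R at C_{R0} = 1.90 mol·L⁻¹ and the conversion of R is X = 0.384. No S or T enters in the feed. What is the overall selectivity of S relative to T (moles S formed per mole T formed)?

0.0735

Exit C_R = C_{R0}(1−X) = 1.90×0.616 = 1.170 mol·L⁻¹.
A CSTR operates uniformly at the exit composition, giving r_S = 0.3863 and r_T = 5.258 (each k·C_R^n at C_R = 1.170).
Overall selectivity = C_S/C_T = r_Sτ/(r_Tτ) = r_S/r_T = 0.0735.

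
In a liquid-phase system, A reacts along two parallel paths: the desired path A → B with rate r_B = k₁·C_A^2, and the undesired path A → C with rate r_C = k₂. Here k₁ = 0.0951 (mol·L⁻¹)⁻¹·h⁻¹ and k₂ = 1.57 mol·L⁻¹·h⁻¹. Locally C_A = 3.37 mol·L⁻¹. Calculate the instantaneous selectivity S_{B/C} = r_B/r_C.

S_{B/C} = r_B/r_C = (k₁·C_A^2)/(k₂) = (k₁/k₂)·C_A^2.
= (0.0951×3.370^2) / (1.57) = 1.080/1.570 = 0.688.
Since the desired path is higher order in A, keeping C_A high (PFR or concentrated feed) favours B.

0.688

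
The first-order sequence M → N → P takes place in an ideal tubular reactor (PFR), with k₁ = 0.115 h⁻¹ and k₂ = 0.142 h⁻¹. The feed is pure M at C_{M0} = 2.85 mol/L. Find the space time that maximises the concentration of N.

Setting dC_N/dτ = 0 gives τ_opt = ln(k₂/k₁)/(k₂−k₁).
= ln(0.142/0.115)/(0.142−0.115) = ln(1.235)/0.02700 = 0.2109/0.02700 = 7.81 h.

7.81 h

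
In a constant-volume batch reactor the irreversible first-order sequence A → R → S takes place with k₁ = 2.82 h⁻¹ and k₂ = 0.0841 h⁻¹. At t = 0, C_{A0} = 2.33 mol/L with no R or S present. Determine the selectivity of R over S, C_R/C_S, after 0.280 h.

Solving the coupled first-order balances gives C_R(t) = [k₁/(k₂−k₁)]·C_{A0}·(e^(−k₁t) − e^(−k₂t)).
e^(−k₁t) = e^(−2.82×0.280) = e^(−0.7896) = 0.4540; e^(−k₂t) = e^(−0.02355) = 0.9767.
C_R = 2.82×2.33/(0.0841−2.82) × (0.4540−0.9767) = (-2.402)×(-0.5227) = 1.255 mol/L.
C_A = C_{A0}e^(−k₁t) = 1.058 mol/L, so C_S = C_{A0}−C_A−C_R = 0.01679 mol/L; C_R/C_S = 74.8.

74.8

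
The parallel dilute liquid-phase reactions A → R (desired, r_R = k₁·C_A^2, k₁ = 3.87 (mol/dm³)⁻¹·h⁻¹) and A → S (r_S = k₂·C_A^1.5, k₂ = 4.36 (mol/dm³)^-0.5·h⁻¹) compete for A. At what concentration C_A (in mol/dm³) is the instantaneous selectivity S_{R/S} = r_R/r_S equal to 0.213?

0.0576 mol/dm³

S_{R/S} = (k₁/k₂)·C_A^0.5 ⇒ C_A = (S·k₂/k₁)^(2).
= (0.213×4.36/3.87)^(2) = (0.2400)^(2) = 0.0576 mol/dm³.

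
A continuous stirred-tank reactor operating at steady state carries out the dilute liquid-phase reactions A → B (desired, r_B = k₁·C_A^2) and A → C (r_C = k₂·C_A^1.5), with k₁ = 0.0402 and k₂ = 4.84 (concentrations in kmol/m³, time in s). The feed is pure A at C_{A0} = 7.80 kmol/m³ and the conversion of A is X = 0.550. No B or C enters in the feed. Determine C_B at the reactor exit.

Exit C_A = C_{A0}(1−X) = 7.80×0.450 = 3.510 kmol/m³.
A CSTR operates uniformly at the exit composition, giving r_B = 0.4953 and r_C = 31.83 (each k·C_A^n at C_A = 3.510).
Fraction of consumed A going to B: r_B/(r_B+r_C) = 0.01532.
C_B = 0.01532·C_{A0}·X = 0.01532×7.80×0.550 = 0.0657 kmol/m³.

0.0657 kmol/m³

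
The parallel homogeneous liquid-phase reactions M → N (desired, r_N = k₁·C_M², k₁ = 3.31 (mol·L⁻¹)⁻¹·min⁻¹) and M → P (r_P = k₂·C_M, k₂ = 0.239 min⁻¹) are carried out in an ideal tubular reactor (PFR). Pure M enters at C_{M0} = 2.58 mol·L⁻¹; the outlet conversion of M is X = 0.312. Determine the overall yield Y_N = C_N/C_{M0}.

C_M = C_{M0}(1−X) = 1.775 mol·L⁻¹.
Along a PFR/batch, dC_P/dC_M = −r_P/(r_N+r_P) = −k₂/(k₂+k₁·C_M).
Integrating from C_{M0} to C_M: C_P = (0.239/3.31)·ln[(0.239+3.31·2.58)/(0.239+3.31·1.78)] = 0.07221·ln(8.779/6.114) = 0.02612 mol·L⁻¹.
Then C_N = (C_{M0}−C_M) − C_P = 0.8050 − 0.02612 = 0.7788 mol·L⁻¹.
Y_N = C_N/C_{M0} = 0.7788/2.58 = 0.302.

0.302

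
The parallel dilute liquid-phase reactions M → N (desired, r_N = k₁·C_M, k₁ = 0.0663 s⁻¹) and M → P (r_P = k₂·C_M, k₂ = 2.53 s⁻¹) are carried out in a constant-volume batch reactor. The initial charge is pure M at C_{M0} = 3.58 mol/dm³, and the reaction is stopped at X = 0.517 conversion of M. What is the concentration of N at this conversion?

C_M = C_{M0}(1−X) = 1.729 mol/dm³.
Both paths are first order in M, so the instantaneous fraction to N is constant: dC_N/d(−C_M) = k₁/(k₁+k₂) = 0.02554.
C_N = 0.02554·(C_{M0}−C_M) = 0.02554×1.851 = 0.0473 mol/dm³.

0.0473 mol/dm³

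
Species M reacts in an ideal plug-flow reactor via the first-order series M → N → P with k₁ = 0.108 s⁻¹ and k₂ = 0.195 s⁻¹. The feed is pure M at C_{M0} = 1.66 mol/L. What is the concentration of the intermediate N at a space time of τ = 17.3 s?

Solving the coupled first-order balances gives C_N(τ) = [k₁/(k₂−k₁)]·C_{M0}·(e^(−k₁τ) − e^(−k₂τ)).
e^(−k₁τ) = e^(−0.108×17.3) = e^(−1.868) = 0.1544; e^(−k₂τ) = e^(−3.374) = 0.03427.
C_N = 0.108×1.66/(0.195−0.108) × (0.1544−0.03427) = 2.061×0.1201 = 0.2475 mol/L.

0.247 mol/L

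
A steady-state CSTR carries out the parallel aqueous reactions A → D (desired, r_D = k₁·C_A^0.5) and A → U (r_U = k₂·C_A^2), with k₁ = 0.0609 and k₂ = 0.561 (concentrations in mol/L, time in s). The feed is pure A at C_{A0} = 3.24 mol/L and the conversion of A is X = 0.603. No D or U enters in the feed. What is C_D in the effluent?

Exit C_A = C_{A0}(1−X) = 3.24×0.397 = 1.286 mol/L.
A CSTR operates uniformly at the exit composition, giving r_D = 0.06907 and r_U = 0.9282 (each k·C_A^n at C_A = 1.286).
Fraction of consumed A going to D: r_D/(r_D+r_U) = 0.06926.
C_D = 0.06926·C_{A0}·X = 0.06926×3.24×0.603 = 0.135 mol/L.

0.135 mol/L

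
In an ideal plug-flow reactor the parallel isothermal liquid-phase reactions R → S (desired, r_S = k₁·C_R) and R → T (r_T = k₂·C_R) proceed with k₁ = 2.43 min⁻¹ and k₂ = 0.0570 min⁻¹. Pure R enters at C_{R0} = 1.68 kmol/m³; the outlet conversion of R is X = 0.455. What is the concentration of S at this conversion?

C_R = C_{R0}(1−X) = 0.9156 kmol/m³.
Both paths are first order in R, so the instantaneous fraction to S is constant: dC_S/d(−C_R) = k₁/(k₁+k₂) = 0.9771.
C_S = 0.9771·(C_{R0}−C_R) = 0.9771×0.7644 = 0.747 kmol/m³.

0.747 kmol/m³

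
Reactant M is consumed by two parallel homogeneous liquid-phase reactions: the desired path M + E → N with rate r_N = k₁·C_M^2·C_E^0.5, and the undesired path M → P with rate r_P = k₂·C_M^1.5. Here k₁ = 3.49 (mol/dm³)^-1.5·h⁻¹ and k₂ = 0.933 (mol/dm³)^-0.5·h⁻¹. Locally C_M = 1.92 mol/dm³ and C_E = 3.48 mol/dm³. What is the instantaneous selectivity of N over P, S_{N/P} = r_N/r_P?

9.67

S_{N/P} = r_N/r_P = (k₁·C_M^2·C_E^0.5)/(k₂·C_M^1.5) = (k₁/k₂)·C_M^0.5·C_E^0.5.
= (3.49×1.920^2×3.480^0.5) / (0.933×1.920^1.5) = 24.00/2.482 = 9.67.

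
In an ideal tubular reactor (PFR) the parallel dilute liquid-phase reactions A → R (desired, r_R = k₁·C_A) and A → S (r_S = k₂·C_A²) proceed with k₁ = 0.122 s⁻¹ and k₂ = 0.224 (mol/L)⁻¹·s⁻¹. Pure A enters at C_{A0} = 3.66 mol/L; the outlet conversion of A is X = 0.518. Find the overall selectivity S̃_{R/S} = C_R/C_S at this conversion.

C_A = C_{A0}(1−X) = 1.764 mol/L.
Along a PFR/batch, dC_R/dC_A = −r_R/(r_R+r_S) = −k₁/(k₁+k₂·C_A).
Integrating from C_{A0} to C_A: C_R = (0.122/0.224)·ln[(0.122+0.224·3.66)/(0.122+0.224·1.76)] = 0.5446·ln(0.9418/0.5172) = 0.3265 mol/L.
C_S = (C_{A0}−C_A)−C_R = 1.569 mol/L; S̃_{R/S} = 0.3265/1.569 = 0.208.

0.208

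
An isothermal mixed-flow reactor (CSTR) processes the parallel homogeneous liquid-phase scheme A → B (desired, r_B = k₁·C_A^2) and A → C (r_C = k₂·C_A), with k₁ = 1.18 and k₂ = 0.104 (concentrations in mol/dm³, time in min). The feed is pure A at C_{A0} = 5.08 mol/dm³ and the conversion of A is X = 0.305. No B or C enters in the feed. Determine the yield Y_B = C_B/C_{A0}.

Exit C_A = C_{A0}(1−X) = 5.08×0.695 = 3.531 mol/dm³.
Rates in a CSTR are evaluated at the outlet concentration: r_B = 1.18×3.531^2 = 14.71, r_C = 0.104×3.531 = 0.3672.
Fraction of consumed A going to B: r_B/(r_B+r_C) = 0.9756.
C_B = 0.9756·C_{A0}·X = 0.9756×5.08×0.305 = 1.51 mol/dm³; Y_B = C_B/C_{A0} = 0.298.

0.298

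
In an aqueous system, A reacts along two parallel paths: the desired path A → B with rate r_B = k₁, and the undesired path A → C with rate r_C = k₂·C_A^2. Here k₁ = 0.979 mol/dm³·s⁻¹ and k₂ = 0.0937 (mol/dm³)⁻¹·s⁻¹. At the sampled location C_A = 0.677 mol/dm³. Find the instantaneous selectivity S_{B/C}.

22.8

S_{B/C} = r_B/r_C = (k₁)/(k₂·C_A^2) = (k₁/k₂)·C_A^-2.
= (0.979) / (0.0937×0.6770^2) = 0.9790/0.04295 = 22.8.
The undesired path is higher order in A, so low C_A (CSTR or dilute feed) favours B.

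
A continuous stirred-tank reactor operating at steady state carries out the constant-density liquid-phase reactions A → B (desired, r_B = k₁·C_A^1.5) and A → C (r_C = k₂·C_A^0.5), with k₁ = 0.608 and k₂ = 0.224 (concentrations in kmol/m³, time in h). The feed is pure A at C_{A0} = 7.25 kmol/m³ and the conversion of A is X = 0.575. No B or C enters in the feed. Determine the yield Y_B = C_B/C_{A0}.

0.514

Exit C_A = C_{A0}(1−X) = 7.25×0.425 = 3.081 kmol/m³.
A CSTR operates uniformly at the exit composition, giving r_B = 3.288 and r_C = 0.3932 (each k·C_A^n at C_A = 3.081).
Fraction of consumed A going to B: r_B/(r_B+r_C) = 0.8932.
C_B = 0.8932·C_{A0}·X = 0.8932×7.25×0.575 = 3.72 kmol/m³; Y_B = C_B/C_{A0} = 0.514.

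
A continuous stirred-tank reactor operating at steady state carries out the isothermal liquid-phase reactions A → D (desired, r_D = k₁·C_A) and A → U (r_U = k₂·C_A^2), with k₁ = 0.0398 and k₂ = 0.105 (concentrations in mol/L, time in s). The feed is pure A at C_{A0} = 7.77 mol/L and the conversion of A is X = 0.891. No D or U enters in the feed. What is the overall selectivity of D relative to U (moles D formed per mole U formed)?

0.448

Exit C_A = C_{A0}(1−X) = 7.77×0.109 = 0.8469 mol/L.
Rates in a CSTR are evaluated at the outlet concentration: r_D = 0.0398×0.8469 = 0.03371, r_U = 0.105×0.8469^2 = 0.07532.
Overall selectivity = C_D/C_U = r_Dτ/(r_Uτ) = r_D/r_U = 0.448.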